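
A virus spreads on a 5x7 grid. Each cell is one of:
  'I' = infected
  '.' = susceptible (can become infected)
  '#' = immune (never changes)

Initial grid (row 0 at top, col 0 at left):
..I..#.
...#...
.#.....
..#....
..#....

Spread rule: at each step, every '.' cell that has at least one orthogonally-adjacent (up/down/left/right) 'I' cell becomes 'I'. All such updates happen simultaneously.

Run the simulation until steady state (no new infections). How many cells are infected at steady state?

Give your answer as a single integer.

Step 0 (initial): 1 infected
Step 1: +3 new -> 4 infected
Step 2: +4 new -> 8 infected
Step 3: +3 new -> 11 infected
Step 4: +4 new -> 15 infected
Step 5: +5 new -> 20 infected
Step 6: +6 new -> 26 infected
Step 7: +3 new -> 29 infected
Step 8: +1 new -> 30 infected
Step 9: +0 new -> 30 infected

Answer: 30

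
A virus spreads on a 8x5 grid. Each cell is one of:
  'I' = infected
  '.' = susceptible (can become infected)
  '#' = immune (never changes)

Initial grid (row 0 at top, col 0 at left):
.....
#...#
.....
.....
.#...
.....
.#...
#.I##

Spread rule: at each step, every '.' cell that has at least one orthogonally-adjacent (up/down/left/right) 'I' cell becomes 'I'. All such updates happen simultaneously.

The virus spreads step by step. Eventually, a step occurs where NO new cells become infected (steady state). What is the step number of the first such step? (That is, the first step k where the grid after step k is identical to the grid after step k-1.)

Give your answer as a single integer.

Step 0 (initial): 1 infected
Step 1: +2 new -> 3 infected
Step 2: +2 new -> 5 infected
Step 3: +4 new -> 9 infected
Step 4: +4 new -> 13 infected
Step 5: +6 new -> 19 infected
Step 6: +5 new -> 24 infected
Step 7: +5 new -> 29 infected
Step 8: +2 new -> 31 infected
Step 9: +2 new -> 33 infected
Step 10: +0 new -> 33 infected

Answer: 10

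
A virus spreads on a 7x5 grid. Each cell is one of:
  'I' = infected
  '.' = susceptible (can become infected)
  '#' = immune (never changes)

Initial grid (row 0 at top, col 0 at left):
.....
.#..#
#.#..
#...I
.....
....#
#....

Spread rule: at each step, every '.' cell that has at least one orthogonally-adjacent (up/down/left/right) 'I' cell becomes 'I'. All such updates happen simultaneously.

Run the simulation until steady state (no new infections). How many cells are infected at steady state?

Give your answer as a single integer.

Step 0 (initial): 1 infected
Step 1: +3 new -> 4 infected
Step 2: +3 new -> 7 infected
Step 3: +4 new -> 11 infected
Step 4: +6 new -> 17 infected
Step 5: +6 new -> 23 infected
Step 6: +3 new -> 26 infected
Step 7: +1 new -> 27 infected
Step 8: +1 new -> 28 infected
Step 9: +0 new -> 28 infected

Answer: 28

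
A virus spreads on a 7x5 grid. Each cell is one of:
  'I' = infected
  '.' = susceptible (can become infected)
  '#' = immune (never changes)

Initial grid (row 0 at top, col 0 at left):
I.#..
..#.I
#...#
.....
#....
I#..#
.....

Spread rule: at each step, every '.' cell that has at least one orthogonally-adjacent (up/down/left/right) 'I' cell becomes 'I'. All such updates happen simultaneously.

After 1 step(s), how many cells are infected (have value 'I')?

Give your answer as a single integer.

Answer: 8

Derivation:
Step 0 (initial): 3 infected
Step 1: +5 new -> 8 infected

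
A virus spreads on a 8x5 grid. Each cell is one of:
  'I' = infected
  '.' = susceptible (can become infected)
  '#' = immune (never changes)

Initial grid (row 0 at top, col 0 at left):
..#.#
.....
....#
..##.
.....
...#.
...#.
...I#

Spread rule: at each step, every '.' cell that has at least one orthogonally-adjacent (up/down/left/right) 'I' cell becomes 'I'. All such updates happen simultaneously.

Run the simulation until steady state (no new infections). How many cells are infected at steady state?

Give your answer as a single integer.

Step 0 (initial): 1 infected
Step 1: +1 new -> 2 infected
Step 2: +2 new -> 4 infected
Step 3: +3 new -> 7 infected
Step 4: +3 new -> 10 infected
Step 5: +3 new -> 13 infected
Step 6: +3 new -> 16 infected
Step 7: +4 new -> 20 infected
Step 8: +4 new -> 24 infected
Step 9: +4 new -> 28 infected
Step 10: +2 new -> 30 infected
Step 11: +2 new -> 32 infected
Step 12: +0 new -> 32 infected

Answer: 32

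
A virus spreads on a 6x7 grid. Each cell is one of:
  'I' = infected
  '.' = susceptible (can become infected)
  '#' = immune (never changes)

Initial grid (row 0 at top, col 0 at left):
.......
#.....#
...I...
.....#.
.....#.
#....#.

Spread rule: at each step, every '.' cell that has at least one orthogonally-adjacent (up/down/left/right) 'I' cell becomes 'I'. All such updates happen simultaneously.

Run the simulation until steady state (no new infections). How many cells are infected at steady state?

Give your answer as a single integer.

Step 0 (initial): 1 infected
Step 1: +4 new -> 5 infected
Step 2: +8 new -> 13 infected
Step 3: +10 new -> 23 infected
Step 4: +7 new -> 30 infected
Step 5: +5 new -> 35 infected
Step 6: +1 new -> 36 infected
Step 7: +0 new -> 36 infected

Answer: 36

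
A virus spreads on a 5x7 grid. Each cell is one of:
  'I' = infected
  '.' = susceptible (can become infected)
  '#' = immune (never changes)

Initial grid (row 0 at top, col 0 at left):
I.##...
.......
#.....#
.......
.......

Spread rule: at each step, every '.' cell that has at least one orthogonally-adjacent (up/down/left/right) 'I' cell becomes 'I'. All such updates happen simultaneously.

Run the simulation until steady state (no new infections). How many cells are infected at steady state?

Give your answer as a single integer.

Answer: 31

Derivation:
Step 0 (initial): 1 infected
Step 1: +2 new -> 3 infected
Step 2: +1 new -> 4 infected
Step 3: +2 new -> 6 infected
Step 4: +3 new -> 9 infected
Step 5: +5 new -> 14 infected
Step 6: +6 new -> 20 infected
Step 7: +5 new -> 25 infected
Step 8: +3 new -> 28 infected
Step 9: +2 new -> 30 infected
Step 10: +1 new -> 31 infected
Step 11: +0 new -> 31 infected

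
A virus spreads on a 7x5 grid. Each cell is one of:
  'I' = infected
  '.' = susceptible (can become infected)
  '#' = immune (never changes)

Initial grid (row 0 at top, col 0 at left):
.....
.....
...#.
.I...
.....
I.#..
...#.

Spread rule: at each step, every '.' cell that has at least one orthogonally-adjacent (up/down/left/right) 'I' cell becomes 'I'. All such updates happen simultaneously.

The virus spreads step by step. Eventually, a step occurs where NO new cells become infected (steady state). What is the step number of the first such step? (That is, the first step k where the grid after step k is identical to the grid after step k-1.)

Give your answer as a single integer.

Answer: 7

Derivation:
Step 0 (initial): 2 infected
Step 1: +7 new -> 9 infected
Step 2: +6 new -> 15 infected
Step 3: +6 new -> 21 infected
Step 4: +6 new -> 27 infected
Step 5: +3 new -> 30 infected
Step 6: +2 new -> 32 infected
Step 7: +0 new -> 32 infected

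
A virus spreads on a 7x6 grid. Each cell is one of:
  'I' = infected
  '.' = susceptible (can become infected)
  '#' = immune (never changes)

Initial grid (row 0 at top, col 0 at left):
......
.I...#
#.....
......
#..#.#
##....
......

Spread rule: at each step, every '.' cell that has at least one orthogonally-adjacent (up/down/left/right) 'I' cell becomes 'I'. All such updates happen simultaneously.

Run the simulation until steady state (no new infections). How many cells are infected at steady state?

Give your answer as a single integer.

Step 0 (initial): 1 infected
Step 1: +4 new -> 5 infected
Step 2: +5 new -> 10 infected
Step 3: +6 new -> 16 infected
Step 4: +4 new -> 20 infected
Step 5: +4 new -> 24 infected
Step 6: +4 new -> 28 infected
Step 7: +3 new -> 31 infected
Step 8: +3 new -> 34 infected
Step 9: +1 new -> 35 infected
Step 10: +0 new -> 35 infected

Answer: 35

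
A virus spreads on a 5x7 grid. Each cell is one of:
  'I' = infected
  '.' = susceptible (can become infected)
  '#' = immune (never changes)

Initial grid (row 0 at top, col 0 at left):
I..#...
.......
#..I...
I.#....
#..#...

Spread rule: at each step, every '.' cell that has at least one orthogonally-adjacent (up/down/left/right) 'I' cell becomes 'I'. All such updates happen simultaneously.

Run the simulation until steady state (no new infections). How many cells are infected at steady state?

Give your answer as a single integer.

Step 0 (initial): 3 infected
Step 1: +7 new -> 10 infected
Step 2: +8 new -> 18 infected
Step 3: +6 new -> 24 infected
Step 4: +4 new -> 28 infected
Step 5: +2 new -> 30 infected
Step 6: +0 new -> 30 infected

Answer: 30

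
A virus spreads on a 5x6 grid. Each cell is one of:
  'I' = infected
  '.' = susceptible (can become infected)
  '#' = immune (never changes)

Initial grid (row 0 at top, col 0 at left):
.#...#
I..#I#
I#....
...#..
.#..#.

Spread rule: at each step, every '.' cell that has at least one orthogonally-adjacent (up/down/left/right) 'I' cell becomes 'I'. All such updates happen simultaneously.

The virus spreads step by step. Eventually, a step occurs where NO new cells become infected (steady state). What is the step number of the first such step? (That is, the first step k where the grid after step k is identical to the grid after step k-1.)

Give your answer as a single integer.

Answer: 6

Derivation:
Step 0 (initial): 3 infected
Step 1: +5 new -> 8 infected
Step 2: +7 new -> 15 infected
Step 3: +4 new -> 19 infected
Step 4: +2 new -> 21 infected
Step 5: +1 new -> 22 infected
Step 6: +0 new -> 22 infected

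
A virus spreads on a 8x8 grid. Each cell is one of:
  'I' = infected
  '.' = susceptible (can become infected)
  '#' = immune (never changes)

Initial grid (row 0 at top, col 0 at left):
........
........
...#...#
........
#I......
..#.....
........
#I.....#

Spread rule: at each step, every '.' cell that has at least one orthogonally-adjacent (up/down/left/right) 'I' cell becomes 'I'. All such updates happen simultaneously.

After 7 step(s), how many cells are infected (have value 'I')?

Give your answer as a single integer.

Answer: 53

Derivation:
Step 0 (initial): 2 infected
Step 1: +5 new -> 7 infected
Step 2: +8 new -> 15 infected
Step 3: +8 new -> 23 infected
Step 4: +8 new -> 31 infected
Step 5: +9 new -> 40 infected
Step 6: +7 new -> 47 infected
Step 7: +6 new -> 53 infected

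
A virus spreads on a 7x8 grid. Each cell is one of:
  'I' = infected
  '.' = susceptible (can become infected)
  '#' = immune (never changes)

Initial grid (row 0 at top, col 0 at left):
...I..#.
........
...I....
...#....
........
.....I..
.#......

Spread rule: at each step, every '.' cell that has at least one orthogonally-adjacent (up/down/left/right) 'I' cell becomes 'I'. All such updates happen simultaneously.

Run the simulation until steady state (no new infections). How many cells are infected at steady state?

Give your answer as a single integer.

Step 0 (initial): 3 infected
Step 1: +9 new -> 12 infected
Step 2: +15 new -> 27 infected
Step 3: +13 new -> 40 infected
Step 4: +8 new -> 48 infected
Step 5: +3 new -> 51 infected
Step 6: +2 new -> 53 infected
Step 7: +0 new -> 53 infected

Answer: 53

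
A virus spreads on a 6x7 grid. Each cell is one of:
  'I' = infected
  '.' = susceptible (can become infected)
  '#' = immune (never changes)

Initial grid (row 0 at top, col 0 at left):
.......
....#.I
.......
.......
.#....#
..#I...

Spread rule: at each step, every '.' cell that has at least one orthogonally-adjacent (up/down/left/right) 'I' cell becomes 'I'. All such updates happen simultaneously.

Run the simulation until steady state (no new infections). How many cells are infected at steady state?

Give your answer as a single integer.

Answer: 38

Derivation:
Step 0 (initial): 2 infected
Step 1: +5 new -> 7 infected
Step 2: +7 new -> 14 infected
Step 3: +8 new -> 22 infected
Step 4: +4 new -> 26 infected
Step 5: +4 new -> 30 infected
Step 6: +4 new -> 34 infected
Step 7: +3 new -> 37 infected
Step 8: +1 new -> 38 infected
Step 9: +0 new -> 38 infected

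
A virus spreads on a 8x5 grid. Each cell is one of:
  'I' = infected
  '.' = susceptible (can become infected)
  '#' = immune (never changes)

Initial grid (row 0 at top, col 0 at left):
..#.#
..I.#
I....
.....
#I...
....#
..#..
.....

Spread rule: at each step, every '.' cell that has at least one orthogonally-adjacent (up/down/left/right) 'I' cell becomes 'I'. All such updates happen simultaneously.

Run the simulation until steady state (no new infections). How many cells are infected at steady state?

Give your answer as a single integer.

Answer: 34

Derivation:
Step 0 (initial): 3 infected
Step 1: +9 new -> 12 infected
Step 2: +9 new -> 21 infected
Step 3: +6 new -> 27 infected
Step 4: +4 new -> 31 infected
Step 5: +2 new -> 33 infected
Step 6: +1 new -> 34 infected
Step 7: +0 new -> 34 infected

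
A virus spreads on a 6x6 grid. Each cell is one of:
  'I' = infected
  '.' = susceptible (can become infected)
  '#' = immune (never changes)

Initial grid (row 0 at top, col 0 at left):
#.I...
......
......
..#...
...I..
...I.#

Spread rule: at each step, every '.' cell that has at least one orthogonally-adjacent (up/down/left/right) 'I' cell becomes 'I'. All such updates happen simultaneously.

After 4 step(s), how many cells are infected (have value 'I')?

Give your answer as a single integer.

Step 0 (initial): 3 infected
Step 1: +8 new -> 11 infected
Step 2: +9 new -> 20 infected
Step 3: +9 new -> 29 infected
Step 4: +4 new -> 33 infected

Answer: 33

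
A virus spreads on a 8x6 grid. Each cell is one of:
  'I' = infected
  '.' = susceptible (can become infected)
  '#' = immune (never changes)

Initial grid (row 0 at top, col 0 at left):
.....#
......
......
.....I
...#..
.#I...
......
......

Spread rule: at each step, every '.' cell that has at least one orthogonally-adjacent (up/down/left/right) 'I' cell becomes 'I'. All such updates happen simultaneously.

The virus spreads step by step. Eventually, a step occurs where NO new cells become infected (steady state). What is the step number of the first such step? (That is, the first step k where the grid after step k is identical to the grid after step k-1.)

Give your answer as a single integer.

Answer: 8

Derivation:
Step 0 (initial): 2 infected
Step 1: +6 new -> 8 infected
Step 2: +11 new -> 19 infected
Step 3: +10 new -> 29 infected
Step 4: +9 new -> 38 infected
Step 5: +4 new -> 42 infected
Step 6: +2 new -> 44 infected
Step 7: +1 new -> 45 infected
Step 8: +0 new -> 45 infected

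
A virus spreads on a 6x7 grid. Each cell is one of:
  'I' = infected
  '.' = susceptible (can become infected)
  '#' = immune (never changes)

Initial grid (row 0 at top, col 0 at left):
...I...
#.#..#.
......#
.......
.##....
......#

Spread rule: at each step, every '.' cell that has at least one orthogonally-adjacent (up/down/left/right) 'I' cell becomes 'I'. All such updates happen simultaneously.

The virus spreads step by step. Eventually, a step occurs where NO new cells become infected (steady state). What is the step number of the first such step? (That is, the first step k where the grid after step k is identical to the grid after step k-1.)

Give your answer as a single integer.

Step 0 (initial): 1 infected
Step 1: +3 new -> 4 infected
Step 2: +4 new -> 8 infected
Step 3: +6 new -> 14 infected
Step 4: +6 new -> 20 infected
Step 5: +5 new -> 25 infected
Step 6: +5 new -> 30 infected
Step 7: +4 new -> 34 infected
Step 8: +1 new -> 35 infected
Step 9: +0 new -> 35 infected

Answer: 9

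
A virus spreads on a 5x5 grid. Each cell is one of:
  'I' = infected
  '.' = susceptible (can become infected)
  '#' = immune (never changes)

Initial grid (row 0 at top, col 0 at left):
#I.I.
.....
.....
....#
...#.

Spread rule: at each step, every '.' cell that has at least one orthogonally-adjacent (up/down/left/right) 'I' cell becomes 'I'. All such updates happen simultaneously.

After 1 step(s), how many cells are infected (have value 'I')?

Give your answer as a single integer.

Step 0 (initial): 2 infected
Step 1: +4 new -> 6 infected

Answer: 6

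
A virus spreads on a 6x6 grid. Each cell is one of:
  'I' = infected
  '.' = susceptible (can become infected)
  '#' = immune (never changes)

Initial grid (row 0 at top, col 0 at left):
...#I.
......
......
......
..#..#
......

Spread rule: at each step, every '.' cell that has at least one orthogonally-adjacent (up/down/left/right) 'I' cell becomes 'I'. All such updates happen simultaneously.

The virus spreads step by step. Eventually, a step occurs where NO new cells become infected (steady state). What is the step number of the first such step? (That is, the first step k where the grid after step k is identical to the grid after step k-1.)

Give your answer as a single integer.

Step 0 (initial): 1 infected
Step 1: +2 new -> 3 infected
Step 2: +3 new -> 6 infected
Step 3: +4 new -> 10 infected
Step 4: +6 new -> 16 infected
Step 5: +6 new -> 22 infected
Step 6: +5 new -> 27 infected
Step 7: +3 new -> 30 infected
Step 8: +2 new -> 32 infected
Step 9: +1 new -> 33 infected
Step 10: +0 new -> 33 infected

Answer: 10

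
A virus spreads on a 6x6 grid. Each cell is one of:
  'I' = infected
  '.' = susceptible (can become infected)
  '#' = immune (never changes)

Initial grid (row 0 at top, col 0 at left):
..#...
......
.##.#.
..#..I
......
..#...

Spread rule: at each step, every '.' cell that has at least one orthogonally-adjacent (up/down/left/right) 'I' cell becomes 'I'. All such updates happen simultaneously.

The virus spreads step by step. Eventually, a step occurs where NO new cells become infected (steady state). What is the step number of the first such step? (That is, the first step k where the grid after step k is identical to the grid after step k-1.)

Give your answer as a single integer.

Answer: 9

Derivation:
Step 0 (initial): 1 infected
Step 1: +3 new -> 4 infected
Step 2: +4 new -> 8 infected
Step 3: +5 new -> 13 infected
Step 4: +4 new -> 17 infected
Step 5: +3 new -> 20 infected
Step 6: +4 new -> 24 infected
Step 7: +4 new -> 28 infected
Step 8: +2 new -> 30 infected
Step 9: +0 new -> 30 infected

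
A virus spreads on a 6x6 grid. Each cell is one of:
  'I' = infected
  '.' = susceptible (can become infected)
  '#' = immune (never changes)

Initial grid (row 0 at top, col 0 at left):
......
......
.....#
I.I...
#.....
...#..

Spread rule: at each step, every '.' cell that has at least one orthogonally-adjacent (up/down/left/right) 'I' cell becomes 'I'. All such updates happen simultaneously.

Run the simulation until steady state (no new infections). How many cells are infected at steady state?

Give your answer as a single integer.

Step 0 (initial): 2 infected
Step 1: +5 new -> 7 infected
Step 2: +8 new -> 15 infected
Step 3: +8 new -> 23 infected
Step 4: +6 new -> 29 infected
Step 5: +3 new -> 32 infected
Step 6: +1 new -> 33 infected
Step 7: +0 new -> 33 infected

Answer: 33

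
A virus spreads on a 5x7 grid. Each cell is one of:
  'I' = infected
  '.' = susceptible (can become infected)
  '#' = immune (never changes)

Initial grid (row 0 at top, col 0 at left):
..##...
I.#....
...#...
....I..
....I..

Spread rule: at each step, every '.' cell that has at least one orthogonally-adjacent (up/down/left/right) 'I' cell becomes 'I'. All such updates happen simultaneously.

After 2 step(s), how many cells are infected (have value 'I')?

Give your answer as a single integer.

Step 0 (initial): 3 infected
Step 1: +8 new -> 11 infected
Step 2: +9 new -> 20 infected

Answer: 20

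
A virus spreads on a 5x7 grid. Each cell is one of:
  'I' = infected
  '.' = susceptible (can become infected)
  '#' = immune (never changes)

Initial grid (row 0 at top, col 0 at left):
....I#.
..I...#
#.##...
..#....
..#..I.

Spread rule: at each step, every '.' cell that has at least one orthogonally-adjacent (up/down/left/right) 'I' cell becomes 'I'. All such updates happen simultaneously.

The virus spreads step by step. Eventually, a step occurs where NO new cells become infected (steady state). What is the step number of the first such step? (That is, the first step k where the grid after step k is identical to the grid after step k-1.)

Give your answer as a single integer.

Answer: 6

Derivation:
Step 0 (initial): 3 infected
Step 1: +8 new -> 11 infected
Step 2: +9 new -> 20 infected
Step 3: +4 new -> 24 infected
Step 4: +2 new -> 26 infected
Step 5: +1 new -> 27 infected
Step 6: +0 new -> 27 infected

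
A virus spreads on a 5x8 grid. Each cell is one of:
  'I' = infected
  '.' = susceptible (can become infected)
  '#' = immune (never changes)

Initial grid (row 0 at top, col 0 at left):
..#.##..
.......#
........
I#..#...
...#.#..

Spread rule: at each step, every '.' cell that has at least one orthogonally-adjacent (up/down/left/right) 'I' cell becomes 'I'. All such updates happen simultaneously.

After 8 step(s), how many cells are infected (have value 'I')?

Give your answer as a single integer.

Step 0 (initial): 1 infected
Step 1: +2 new -> 3 infected
Step 2: +3 new -> 6 infected
Step 3: +4 new -> 10 infected
Step 4: +4 new -> 14 infected
Step 5: +3 new -> 17 infected
Step 6: +3 new -> 20 infected
Step 7: +3 new -> 23 infected
Step 8: +3 new -> 26 infected

Answer: 26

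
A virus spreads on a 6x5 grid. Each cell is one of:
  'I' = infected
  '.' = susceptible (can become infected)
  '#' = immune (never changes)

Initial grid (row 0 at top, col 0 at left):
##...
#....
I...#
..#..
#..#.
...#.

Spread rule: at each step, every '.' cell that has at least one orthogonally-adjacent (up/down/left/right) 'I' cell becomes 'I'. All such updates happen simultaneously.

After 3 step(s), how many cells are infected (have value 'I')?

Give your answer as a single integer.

Answer: 9

Derivation:
Step 0 (initial): 1 infected
Step 1: +2 new -> 3 infected
Step 2: +3 new -> 6 infected
Step 3: +3 new -> 9 infected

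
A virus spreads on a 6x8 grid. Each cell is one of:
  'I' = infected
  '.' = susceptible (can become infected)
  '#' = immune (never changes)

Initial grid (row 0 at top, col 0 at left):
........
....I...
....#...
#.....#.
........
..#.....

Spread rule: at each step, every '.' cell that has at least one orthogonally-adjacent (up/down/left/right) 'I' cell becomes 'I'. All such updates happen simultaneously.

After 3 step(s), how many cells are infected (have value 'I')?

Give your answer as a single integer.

Answer: 18

Derivation:
Step 0 (initial): 1 infected
Step 1: +3 new -> 4 infected
Step 2: +6 new -> 10 infected
Step 3: +8 new -> 18 infected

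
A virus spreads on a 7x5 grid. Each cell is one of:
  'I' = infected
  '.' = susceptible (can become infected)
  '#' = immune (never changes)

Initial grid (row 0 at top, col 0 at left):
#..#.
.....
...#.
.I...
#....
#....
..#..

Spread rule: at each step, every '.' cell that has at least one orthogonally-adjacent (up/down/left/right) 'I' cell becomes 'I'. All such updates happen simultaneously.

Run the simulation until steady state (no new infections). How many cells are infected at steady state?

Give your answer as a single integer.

Step 0 (initial): 1 infected
Step 1: +4 new -> 5 infected
Step 2: +6 new -> 11 infected
Step 3: +7 new -> 18 infected
Step 4: +6 new -> 24 infected
Step 5: +3 new -> 27 infected
Step 6: +2 new -> 29 infected
Step 7: +0 new -> 29 infected

Answer: 29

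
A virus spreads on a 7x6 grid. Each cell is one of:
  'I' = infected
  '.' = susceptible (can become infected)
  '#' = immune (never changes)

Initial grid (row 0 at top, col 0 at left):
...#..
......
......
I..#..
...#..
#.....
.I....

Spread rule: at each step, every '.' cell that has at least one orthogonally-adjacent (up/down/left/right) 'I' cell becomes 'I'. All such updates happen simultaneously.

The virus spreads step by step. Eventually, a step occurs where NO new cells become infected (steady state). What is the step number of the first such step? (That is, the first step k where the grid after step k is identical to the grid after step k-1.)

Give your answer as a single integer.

Step 0 (initial): 2 infected
Step 1: +6 new -> 8 infected
Step 2: +6 new -> 14 infected
Step 3: +6 new -> 20 infected
Step 4: +5 new -> 25 infected
Step 5: +5 new -> 30 infected
Step 6: +4 new -> 34 infected
Step 7: +3 new -> 37 infected
Step 8: +1 new -> 38 infected
Step 9: +0 new -> 38 infected

Answer: 9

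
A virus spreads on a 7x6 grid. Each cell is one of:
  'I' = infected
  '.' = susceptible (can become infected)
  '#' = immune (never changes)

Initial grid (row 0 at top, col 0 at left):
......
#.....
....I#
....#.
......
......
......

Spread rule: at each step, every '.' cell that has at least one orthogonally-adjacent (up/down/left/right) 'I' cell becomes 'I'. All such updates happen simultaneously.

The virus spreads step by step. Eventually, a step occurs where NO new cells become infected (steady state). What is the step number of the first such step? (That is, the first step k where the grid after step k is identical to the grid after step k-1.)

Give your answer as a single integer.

Answer: 9

Derivation:
Step 0 (initial): 1 infected
Step 1: +2 new -> 3 infected
Step 2: +5 new -> 8 infected
Step 3: +6 new -> 14 infected
Step 4: +7 new -> 21 infected
Step 5: +7 new -> 28 infected
Step 6: +7 new -> 35 infected
Step 7: +3 new -> 38 infected
Step 8: +1 new -> 39 infected
Step 9: +0 new -> 39 infected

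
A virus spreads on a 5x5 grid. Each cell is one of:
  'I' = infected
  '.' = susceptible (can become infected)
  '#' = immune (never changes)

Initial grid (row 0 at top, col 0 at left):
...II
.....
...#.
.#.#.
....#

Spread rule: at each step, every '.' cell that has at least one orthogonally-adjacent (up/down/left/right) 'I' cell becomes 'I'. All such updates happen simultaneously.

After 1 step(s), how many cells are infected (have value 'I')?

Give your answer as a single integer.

Answer: 5

Derivation:
Step 0 (initial): 2 infected
Step 1: +3 new -> 5 infected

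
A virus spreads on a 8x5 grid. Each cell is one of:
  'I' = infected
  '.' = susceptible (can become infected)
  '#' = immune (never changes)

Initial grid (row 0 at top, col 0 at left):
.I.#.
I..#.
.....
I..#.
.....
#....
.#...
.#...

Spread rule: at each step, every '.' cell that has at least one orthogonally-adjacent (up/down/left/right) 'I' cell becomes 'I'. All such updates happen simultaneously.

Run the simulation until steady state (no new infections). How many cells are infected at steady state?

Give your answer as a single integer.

Step 0 (initial): 3 infected
Step 1: +6 new -> 9 infected
Step 2: +4 new -> 13 infected
Step 3: +3 new -> 16 infected
Step 4: +3 new -> 19 infected
Step 5: +4 new -> 23 infected
Step 6: +5 new -> 28 infected
Step 7: +3 new -> 31 infected
Step 8: +1 new -> 32 infected
Step 9: +0 new -> 32 infected

Answer: 32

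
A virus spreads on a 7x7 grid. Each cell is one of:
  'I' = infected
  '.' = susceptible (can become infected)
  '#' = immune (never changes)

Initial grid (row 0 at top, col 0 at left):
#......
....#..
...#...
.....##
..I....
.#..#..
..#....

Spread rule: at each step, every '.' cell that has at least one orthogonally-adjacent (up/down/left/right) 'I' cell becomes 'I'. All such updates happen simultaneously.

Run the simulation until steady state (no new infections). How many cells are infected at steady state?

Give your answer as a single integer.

Step 0 (initial): 1 infected
Step 1: +4 new -> 5 infected
Step 2: +6 new -> 11 infected
Step 3: +7 new -> 18 infected
Step 4: +9 new -> 27 infected
Step 5: +7 new -> 34 infected
Step 6: +4 new -> 38 infected
Step 7: +2 new -> 40 infected
Step 8: +1 new -> 41 infected
Step 9: +0 new -> 41 infected

Answer: 41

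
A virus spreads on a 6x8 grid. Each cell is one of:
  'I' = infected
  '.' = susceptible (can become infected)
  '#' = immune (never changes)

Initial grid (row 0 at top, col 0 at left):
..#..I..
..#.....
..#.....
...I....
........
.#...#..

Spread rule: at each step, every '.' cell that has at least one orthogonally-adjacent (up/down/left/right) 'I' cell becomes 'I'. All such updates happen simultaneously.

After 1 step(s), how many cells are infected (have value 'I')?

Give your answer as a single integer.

Step 0 (initial): 2 infected
Step 1: +7 new -> 9 infected

Answer: 9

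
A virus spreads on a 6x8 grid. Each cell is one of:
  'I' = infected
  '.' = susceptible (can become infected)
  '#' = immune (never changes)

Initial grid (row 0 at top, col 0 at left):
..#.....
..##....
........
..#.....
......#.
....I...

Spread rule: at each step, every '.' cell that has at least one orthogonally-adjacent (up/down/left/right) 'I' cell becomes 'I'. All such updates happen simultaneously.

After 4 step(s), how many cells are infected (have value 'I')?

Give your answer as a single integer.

Answer: 22

Derivation:
Step 0 (initial): 1 infected
Step 1: +3 new -> 4 infected
Step 2: +5 new -> 9 infected
Step 3: +6 new -> 15 infected
Step 4: +7 new -> 22 infected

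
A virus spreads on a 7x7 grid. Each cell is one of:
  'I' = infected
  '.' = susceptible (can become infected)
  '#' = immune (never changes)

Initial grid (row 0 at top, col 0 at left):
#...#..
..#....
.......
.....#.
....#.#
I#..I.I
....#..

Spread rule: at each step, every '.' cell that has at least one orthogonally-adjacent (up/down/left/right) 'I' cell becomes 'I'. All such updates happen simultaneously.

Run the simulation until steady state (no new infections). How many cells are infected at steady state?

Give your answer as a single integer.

Answer: 41

Derivation:
Step 0 (initial): 3 infected
Step 1: +5 new -> 8 infected
Step 2: +8 new -> 16 infected
Step 3: +5 new -> 21 infected
Step 4: +5 new -> 26 infected
Step 5: +4 new -> 30 infected
Step 6: +4 new -> 34 infected
Step 7: +3 new -> 37 infected
Step 8: +3 new -> 40 infected
Step 9: +1 new -> 41 infected
Step 10: +0 new -> 41 infected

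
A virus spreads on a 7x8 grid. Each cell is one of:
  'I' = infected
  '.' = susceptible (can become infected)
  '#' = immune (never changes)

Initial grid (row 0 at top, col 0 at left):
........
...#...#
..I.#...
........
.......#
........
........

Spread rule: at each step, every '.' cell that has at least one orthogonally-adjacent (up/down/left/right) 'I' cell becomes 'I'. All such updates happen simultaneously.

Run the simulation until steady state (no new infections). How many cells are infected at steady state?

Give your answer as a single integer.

Answer: 52

Derivation:
Step 0 (initial): 1 infected
Step 1: +4 new -> 5 infected
Step 2: +6 new -> 11 infected
Step 3: +8 new -> 19 infected
Step 4: +8 new -> 27 infected
Step 5: +9 new -> 36 infected
Step 6: +8 new -> 44 infected
Step 7: +5 new -> 49 infected
Step 8: +2 new -> 51 infected
Step 9: +1 new -> 52 infected
Step 10: +0 new -> 52 infected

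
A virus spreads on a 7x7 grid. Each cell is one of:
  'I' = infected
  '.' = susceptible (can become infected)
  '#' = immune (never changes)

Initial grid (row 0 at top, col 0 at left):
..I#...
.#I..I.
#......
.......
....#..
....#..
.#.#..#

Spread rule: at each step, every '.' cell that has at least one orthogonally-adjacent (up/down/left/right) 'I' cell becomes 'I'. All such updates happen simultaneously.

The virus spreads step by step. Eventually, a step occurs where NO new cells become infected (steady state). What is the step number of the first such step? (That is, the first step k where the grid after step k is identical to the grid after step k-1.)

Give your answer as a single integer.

Step 0 (initial): 3 infected
Step 1: +7 new -> 10 infected
Step 2: +9 new -> 19 infected
Step 3: +7 new -> 26 infected
Step 4: +6 new -> 32 infected
Step 5: +6 new -> 38 infected
Step 6: +2 new -> 40 infected
Step 7: +1 new -> 41 infected
Step 8: +0 new -> 41 infected

Answer: 8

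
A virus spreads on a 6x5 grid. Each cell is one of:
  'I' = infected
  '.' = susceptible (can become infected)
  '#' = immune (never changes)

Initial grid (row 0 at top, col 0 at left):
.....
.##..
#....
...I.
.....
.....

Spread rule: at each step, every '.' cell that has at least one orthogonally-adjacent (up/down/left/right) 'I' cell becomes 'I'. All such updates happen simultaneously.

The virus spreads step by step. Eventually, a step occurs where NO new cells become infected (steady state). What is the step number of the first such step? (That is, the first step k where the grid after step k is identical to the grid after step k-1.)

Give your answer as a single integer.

Step 0 (initial): 1 infected
Step 1: +4 new -> 5 infected
Step 2: +7 new -> 12 infected
Step 3: +7 new -> 19 infected
Step 4: +4 new -> 23 infected
Step 5: +2 new -> 25 infected
Step 6: +1 new -> 26 infected
Step 7: +1 new -> 27 infected
Step 8: +0 new -> 27 infected

Answer: 8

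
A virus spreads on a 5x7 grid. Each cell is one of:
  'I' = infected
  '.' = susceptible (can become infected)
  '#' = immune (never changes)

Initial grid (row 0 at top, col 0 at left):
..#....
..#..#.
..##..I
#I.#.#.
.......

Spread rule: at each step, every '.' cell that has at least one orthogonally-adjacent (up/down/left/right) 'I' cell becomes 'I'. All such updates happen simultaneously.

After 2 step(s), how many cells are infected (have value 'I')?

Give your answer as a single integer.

Answer: 15

Derivation:
Step 0 (initial): 2 infected
Step 1: +6 new -> 8 infected
Step 2: +7 new -> 15 infected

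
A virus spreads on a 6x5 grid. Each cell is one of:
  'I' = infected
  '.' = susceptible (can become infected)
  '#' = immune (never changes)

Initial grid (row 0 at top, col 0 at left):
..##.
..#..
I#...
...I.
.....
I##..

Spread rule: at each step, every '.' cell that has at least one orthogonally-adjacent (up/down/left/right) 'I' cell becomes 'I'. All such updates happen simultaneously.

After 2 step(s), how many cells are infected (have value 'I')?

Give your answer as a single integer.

Answer: 20

Derivation:
Step 0 (initial): 3 infected
Step 1: +7 new -> 10 infected
Step 2: +10 new -> 20 infected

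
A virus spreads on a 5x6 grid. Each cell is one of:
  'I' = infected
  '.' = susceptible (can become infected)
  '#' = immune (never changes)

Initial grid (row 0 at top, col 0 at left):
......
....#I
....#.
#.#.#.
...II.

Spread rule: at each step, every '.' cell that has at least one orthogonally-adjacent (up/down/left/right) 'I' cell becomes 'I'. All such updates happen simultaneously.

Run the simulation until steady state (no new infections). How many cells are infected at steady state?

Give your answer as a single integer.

Step 0 (initial): 3 infected
Step 1: +5 new -> 8 infected
Step 2: +4 new -> 12 infected
Step 3: +5 new -> 17 infected
Step 4: +3 new -> 20 infected
Step 5: +3 new -> 23 infected
Step 6: +2 new -> 25 infected
Step 7: +0 new -> 25 infected

Answer: 25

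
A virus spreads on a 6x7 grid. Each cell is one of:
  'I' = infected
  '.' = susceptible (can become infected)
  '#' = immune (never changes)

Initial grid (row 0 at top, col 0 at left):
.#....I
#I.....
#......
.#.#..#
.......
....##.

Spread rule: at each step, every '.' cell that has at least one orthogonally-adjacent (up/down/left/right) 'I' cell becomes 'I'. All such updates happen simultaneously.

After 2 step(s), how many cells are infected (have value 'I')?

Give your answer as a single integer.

Answer: 12

Derivation:
Step 0 (initial): 2 infected
Step 1: +4 new -> 6 infected
Step 2: +6 new -> 12 infected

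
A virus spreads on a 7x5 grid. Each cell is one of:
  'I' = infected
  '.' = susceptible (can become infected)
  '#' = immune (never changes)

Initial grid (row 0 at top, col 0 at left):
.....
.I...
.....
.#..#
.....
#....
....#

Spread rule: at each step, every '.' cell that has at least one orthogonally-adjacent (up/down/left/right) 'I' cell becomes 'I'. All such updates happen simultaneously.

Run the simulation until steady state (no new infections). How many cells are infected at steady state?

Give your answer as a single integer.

Answer: 31

Derivation:
Step 0 (initial): 1 infected
Step 1: +4 new -> 5 infected
Step 2: +5 new -> 10 infected
Step 3: +5 new -> 15 infected
Step 4: +5 new -> 20 infected
Step 5: +3 new -> 23 infected
Step 6: +4 new -> 27 infected
Step 7: +3 new -> 30 infected
Step 8: +1 new -> 31 infected
Step 9: +0 new -> 31 infected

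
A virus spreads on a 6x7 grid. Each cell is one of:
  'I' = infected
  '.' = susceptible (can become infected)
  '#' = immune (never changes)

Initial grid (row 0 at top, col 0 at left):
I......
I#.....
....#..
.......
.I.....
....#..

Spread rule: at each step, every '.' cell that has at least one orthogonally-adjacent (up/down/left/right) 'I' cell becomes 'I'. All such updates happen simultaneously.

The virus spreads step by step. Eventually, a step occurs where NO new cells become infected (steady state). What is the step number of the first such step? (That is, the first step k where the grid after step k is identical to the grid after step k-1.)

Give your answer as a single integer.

Answer: 8

Derivation:
Step 0 (initial): 3 infected
Step 1: +6 new -> 9 infected
Step 2: +7 new -> 16 infected
Step 3: +6 new -> 22 infected
Step 4: +5 new -> 27 infected
Step 5: +5 new -> 32 infected
Step 6: +5 new -> 37 infected
Step 7: +2 new -> 39 infected
Step 8: +0 new -> 39 infected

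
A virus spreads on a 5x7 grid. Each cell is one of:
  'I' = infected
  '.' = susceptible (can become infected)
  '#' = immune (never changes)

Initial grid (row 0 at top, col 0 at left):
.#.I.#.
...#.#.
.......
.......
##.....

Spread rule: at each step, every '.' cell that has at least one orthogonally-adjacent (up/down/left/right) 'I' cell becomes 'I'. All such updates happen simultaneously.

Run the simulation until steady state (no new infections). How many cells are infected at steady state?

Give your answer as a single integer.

Answer: 29

Derivation:
Step 0 (initial): 1 infected
Step 1: +2 new -> 3 infected
Step 2: +2 new -> 5 infected
Step 3: +3 new -> 8 infected
Step 4: +6 new -> 14 infected
Step 5: +8 new -> 22 infected
Step 6: +5 new -> 27 infected
Step 7: +2 new -> 29 infected
Step 8: +0 new -> 29 infected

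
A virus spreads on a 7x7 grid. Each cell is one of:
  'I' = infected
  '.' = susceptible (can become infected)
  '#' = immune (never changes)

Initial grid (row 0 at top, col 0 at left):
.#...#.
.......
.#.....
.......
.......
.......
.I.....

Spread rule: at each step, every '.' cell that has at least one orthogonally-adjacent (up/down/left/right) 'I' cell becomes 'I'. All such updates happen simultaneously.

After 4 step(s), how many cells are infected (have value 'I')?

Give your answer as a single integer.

Step 0 (initial): 1 infected
Step 1: +3 new -> 4 infected
Step 2: +4 new -> 8 infected
Step 3: +5 new -> 13 infected
Step 4: +5 new -> 18 infected

Answer: 18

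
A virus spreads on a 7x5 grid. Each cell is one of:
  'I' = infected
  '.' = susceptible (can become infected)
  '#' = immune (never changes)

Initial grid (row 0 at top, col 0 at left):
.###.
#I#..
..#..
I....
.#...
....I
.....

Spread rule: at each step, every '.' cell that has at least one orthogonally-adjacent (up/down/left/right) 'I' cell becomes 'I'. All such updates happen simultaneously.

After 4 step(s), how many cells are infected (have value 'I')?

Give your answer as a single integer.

Step 0 (initial): 3 infected
Step 1: +7 new -> 10 infected
Step 2: +6 new -> 16 infected
Step 3: +6 new -> 22 infected
Step 4: +3 new -> 25 infected

Answer: 25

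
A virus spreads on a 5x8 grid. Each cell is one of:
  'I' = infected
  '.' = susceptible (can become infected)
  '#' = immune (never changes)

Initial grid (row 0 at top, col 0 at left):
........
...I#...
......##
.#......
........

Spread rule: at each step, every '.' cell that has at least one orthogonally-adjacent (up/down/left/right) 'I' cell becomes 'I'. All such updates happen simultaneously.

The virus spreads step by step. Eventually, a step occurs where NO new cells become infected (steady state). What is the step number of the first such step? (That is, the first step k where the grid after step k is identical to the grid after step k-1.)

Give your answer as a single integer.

Answer: 8

Derivation:
Step 0 (initial): 1 infected
Step 1: +3 new -> 4 infected
Step 2: +6 new -> 10 infected
Step 3: +8 new -> 18 infected
Step 4: +7 new -> 25 infected
Step 5: +6 new -> 31 infected
Step 6: +4 new -> 35 infected
Step 7: +1 new -> 36 infected
Step 8: +0 new -> 36 infected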